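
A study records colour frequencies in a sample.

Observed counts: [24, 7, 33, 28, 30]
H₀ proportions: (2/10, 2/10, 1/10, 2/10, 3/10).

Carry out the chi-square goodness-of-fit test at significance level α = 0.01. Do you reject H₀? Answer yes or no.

n = 122; E_i = n·p_i = [24.40, 24.40, 12.20, 24.40, 36.60]
χ² = (24−24.40)²/24.40 + (7−24.40)²/24.40 + (33−12.20)²/12.20 + (28−24.40)²/24.40 + (30−36.60)²/36.60 = 49.5984
df = 4
p-value (upper-tail) = 0.00000
At α=0.01: p < α → reject H₀

reject H₀: yes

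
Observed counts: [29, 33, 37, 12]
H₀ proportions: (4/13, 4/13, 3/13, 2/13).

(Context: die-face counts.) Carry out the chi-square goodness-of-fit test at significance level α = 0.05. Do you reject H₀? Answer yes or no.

n = 111; E_i = n·p_i = [34.15, 34.15, 25.62, 17.08]
χ² = (29−34.15)²/34.15 + (33−34.15)²/34.15 + (37−25.62)²/25.62 + (12−17.08)²/17.08 = 7.3859
df = 3
p-value (upper-tail) = 0.06056
At α=0.05: p ≥ α → fail to reject H₀

reject H₀: no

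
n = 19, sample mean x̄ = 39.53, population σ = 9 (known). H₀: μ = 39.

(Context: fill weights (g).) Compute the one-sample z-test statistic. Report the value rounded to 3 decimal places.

SE = σ/√n = 9/√19 = 2.0647
z = (x̄−μ₀)/SE = (39.53−39)/2.0647 = 0.2567

test statistic = 0.257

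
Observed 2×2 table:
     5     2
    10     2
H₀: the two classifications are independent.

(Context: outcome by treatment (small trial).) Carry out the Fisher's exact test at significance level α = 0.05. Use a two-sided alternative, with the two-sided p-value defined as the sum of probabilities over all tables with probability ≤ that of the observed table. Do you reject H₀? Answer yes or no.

reject H₀: no

Margins: r₁=7, r₂=12, c₁=15, c₂=4, n=19
p_obs = C(7,5)·C(12,10)/C(19,15); sum pmf over tables with pmf ≤ p_obs
p-value (two-sided) = 0.60268
At α=0.05: p ≥ α → fail to reject H₀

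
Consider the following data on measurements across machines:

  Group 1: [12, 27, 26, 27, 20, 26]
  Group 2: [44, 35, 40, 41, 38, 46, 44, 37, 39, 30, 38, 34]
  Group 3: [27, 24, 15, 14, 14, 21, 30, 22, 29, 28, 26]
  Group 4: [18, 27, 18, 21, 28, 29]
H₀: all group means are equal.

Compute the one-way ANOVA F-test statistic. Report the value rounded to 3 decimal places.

Group means [23.00, 38.83, 22.73, 23.50], grand mean 28.429
SSB = Σnᵢ(x̄ᵢ−x̄)² = 1979.223; SSW = ΣΣ(x−x̄ᵢ)² = 907.348
MSB = 1979.223/3 = 659.7410; MSW = 907.348/31 = 29.2693
F = MSB/MSW = 22.5404
df = (3, 31)

test statistic = 22.540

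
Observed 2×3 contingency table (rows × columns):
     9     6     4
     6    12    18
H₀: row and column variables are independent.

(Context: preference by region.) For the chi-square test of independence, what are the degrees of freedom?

degrees of freedom = 2

df = (r−1)(c−1) = (2−1)·(3−1) = 2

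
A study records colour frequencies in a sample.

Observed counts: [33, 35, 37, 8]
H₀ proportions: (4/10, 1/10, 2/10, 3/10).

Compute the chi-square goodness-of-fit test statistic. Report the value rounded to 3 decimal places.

n = 113; E_i = n·p_i = [45.20, 11.30, 22.60, 33.90]
χ² = (33−45.20)²/45.20 + (35−11.30)²/11.30 + (37−22.60)²/22.60 + (8−33.90)²/33.90 = 81.9631
df = 3

test statistic = 81.963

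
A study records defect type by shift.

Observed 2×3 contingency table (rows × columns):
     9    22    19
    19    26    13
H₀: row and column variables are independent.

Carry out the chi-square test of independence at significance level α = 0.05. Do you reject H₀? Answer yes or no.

Row totals [50, 58], col totals [28, 48, 32], n=108
χ² = (9−12.96)²/12.96 + (22−22.22)²/22.22 + (19−14.81)²/14.81 + (19−15.04)²/15.04 + (26−25.78)²/25.78 + (13−17.19)²/17.19 = 4.4617
df = 2
p-value (upper-tail) = 0.10744
At α=0.05: p ≥ α → fail to reject H₀

reject H₀: no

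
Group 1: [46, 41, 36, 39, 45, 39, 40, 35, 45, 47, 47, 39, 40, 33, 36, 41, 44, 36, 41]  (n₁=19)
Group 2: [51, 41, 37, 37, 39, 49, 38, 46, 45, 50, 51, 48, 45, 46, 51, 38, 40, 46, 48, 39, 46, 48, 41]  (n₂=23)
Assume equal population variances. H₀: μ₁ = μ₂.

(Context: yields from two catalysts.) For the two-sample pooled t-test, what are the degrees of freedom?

df = n₁ + n₂ − 2 = 19 + 23 − 2 = 40

degrees of freedom = 40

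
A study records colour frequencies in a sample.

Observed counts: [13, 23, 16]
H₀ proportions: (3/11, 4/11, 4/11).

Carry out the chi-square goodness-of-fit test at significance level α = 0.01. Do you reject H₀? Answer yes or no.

reject H₀: no

n = 52; E_i = n·p_i = [14.18, 18.91, 18.91]
χ² = (13−14.18)²/14.18 + (23−18.91)²/18.91 + (16−18.91)²/18.91 = 1.4311
df = 2
p-value (upper-tail) = 0.48893
At α=0.01: p ≥ α → fail to reject H₀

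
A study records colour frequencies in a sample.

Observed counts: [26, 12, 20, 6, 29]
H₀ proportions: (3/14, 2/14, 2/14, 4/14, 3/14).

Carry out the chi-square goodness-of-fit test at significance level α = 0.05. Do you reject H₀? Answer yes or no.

reject H₀: yes

n = 93; E_i = n·p_i = [19.93, 13.29, 13.29, 26.57, 19.93]
χ² = (26−19.93)²/19.93 + (12−13.29)²/13.29 + (20−13.29)²/13.29 + (6−26.57)²/26.57 + (29−19.93)²/19.93 = 25.4229
df = 4
p-value (upper-tail) = 0.00004
At α=0.05: p < α → reject H₀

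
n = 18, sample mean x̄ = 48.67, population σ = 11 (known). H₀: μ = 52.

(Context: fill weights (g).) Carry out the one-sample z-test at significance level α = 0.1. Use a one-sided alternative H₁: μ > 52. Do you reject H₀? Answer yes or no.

SE = σ/√n = 11/√18 = 2.5927
z = (x̄−μ₀)/SE = (48.67−52)/2.5927 = -1.2844
p-value (one-sided, H₁ greater) = 0.90049
At α=0.1: p ≥ α → fail to reject H₀

reject H₀: no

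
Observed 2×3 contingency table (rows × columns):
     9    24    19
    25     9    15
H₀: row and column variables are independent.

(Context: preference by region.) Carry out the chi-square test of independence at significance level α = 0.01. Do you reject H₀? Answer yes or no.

reject H₀: yes

Row totals [52, 49], col totals [34, 33, 34], n=101
χ² = (9−17.50)²/17.50 + (24−16.99)²/16.99 + (19−17.50)²/17.50 + (25−16.50)²/16.50 + (9−16.01)²/16.01 + (15−16.50)²/16.50 = 14.7421
df = 2
p-value (upper-tail) = 0.00063
At α=0.01: p < α → reject H₀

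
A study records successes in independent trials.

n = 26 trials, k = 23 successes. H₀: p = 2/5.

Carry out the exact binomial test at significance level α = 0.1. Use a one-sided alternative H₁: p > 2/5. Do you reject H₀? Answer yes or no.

reject H₀: yes

Exact binomial: n=26, k=23, p₀=2/5=0.4000
P(X≥23) from Σ C(n,i)·p₀^i·(1−p₀)^(n−i)
p-value (one-sided, H₁ greater) = 0.00000
At α=0.1: p < α → reject H₀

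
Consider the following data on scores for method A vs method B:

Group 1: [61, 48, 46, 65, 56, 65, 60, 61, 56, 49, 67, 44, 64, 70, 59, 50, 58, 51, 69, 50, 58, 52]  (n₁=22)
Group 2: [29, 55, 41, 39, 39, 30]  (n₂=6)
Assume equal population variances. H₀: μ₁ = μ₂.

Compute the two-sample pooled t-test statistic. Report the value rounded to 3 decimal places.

x̄₁=57.227, s₁=7.659, n₁=22
x̄₂=38.833, s₂=9.390, n₂=6
s_p² = [21·7.659² + 5·9.390²]/26 = 64.3345
SE = √(s_p²·(1/22+1/6)) = 3.6941
t = (57.227−38.833)/3.6941 = 4.9792
df = 26

test statistic = 4.979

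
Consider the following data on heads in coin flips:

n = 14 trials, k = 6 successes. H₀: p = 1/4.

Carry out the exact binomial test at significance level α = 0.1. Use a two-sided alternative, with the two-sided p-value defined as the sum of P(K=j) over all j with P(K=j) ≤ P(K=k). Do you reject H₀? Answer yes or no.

Exact binomial: n=14, k=6, p₀=1/4=0.2500
P(X=j) = C(n,j)·p₀^j·(1−p₀)^(n−j); p = Σ P(X=j) over j with P(X=j) ≤ P(X=6)
p-value (two-sided) = 0.12949
At α=0.1: p ≥ α → fail to reject H₀

reject H₀: no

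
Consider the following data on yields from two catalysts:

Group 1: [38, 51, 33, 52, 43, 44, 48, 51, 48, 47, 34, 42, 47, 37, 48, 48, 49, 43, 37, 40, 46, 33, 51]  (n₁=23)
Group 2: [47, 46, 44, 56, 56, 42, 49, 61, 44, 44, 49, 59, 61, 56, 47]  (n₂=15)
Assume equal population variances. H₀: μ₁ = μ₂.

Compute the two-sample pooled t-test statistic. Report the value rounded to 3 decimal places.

x̄₁=43.913, s₁=6.104, n₁=23
x̄₂=50.733, s₂=6.713, n₂=15
s_p² = [22·6.104² + 14·6.713²]/36 = 40.2989
SE = √(s_p²·(1/23+1/15)) = 2.1068
t = (43.913−50.733)/2.1068 = -3.2372
df = 36

test statistic = -3.237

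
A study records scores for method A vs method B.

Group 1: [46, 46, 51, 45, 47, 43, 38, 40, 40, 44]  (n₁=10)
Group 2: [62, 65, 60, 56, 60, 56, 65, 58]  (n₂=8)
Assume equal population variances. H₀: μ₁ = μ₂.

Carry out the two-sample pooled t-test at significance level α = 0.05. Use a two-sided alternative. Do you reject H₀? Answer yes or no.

reject H₀: yes

x̄₁=44.000, s₁=3.887, n₁=10
x̄₂=60.250, s₂=3.576, n₂=8
s_p² = [9·3.887² + 7·3.576²]/16 = 14.0938
SE = √(s_p²·(1/10+1/8)) = 1.7808
t = (44.000−60.250)/1.7808 = -9.1253
df = 16
p-value (two-sided) = 0.00000
At α=0.05: p < α → reject H₀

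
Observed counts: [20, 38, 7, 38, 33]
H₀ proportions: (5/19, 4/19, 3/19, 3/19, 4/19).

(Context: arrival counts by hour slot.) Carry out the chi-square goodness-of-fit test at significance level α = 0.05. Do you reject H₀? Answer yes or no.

n = 136; E_i = n·p_i = [35.79, 28.63, 21.47, 21.47, 28.63]
χ² = (20−35.79)²/35.79 + (38−28.63)²/28.63 + (7−21.47)²/21.47 + (38−21.47)²/21.47 + (33−28.63)²/28.63 = 33.1722
df = 4
p-value (upper-tail) = 0.00000
At α=0.05: p < α → reject H₀

reject H₀: yes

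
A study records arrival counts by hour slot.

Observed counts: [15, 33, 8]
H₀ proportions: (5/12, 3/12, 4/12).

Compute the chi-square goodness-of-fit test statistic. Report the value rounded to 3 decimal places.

test statistic = 34.857

n = 56; E_i = n·p_i = [23.33, 14.00, 18.67]
χ² = (15−23.33)²/23.33 + (33−14.00)²/14.00 + (8−18.67)²/18.67 = 34.8571
df = 2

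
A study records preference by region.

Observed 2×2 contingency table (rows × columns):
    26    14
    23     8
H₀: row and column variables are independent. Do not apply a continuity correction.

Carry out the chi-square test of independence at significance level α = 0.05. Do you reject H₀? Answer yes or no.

reject H₀: no

Row totals [40, 31], col totals [49, 22], n=71
χ² = (26−27.61)²/27.61 + (14−12.39)²/12.39 + (23−21.39)²/21.39 + (8−9.61)²/9.61 = 0.6903
df = 1
p-value (upper-tail) = 0.40607
At α=0.05: p ≥ α → fail to reject H₀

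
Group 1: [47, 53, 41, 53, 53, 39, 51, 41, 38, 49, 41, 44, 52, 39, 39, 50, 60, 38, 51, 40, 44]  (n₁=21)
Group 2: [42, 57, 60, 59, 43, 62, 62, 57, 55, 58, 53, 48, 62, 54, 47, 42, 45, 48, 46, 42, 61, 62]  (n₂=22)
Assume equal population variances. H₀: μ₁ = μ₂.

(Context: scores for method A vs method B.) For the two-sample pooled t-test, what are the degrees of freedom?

df = n₁ + n₂ − 2 = 21 + 22 − 2 = 41

degrees of freedom = 41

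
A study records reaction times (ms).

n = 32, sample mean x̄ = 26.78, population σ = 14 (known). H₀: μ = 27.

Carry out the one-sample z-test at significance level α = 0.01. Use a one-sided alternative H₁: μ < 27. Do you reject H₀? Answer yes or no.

SE = σ/√n = 14/√32 = 2.4749
z = (x̄−μ₀)/SE = (26.78−27)/2.4749 = -0.0889
p-value (one-sided, H₁ less) = 0.46458
At α=0.01: p ≥ α → fail to reject H₀

reject H₀: no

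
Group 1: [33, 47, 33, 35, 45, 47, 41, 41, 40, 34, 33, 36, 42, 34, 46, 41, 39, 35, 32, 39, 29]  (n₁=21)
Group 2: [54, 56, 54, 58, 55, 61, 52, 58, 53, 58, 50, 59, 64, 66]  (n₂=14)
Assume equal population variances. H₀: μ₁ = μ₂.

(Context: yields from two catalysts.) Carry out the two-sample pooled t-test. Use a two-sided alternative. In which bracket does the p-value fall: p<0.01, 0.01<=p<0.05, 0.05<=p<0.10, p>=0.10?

p-value bracket: p<0.01

x̄₁=38.190, s₁=5.335, n₁=21
x̄₂=57.000, s₂=4.523, n₂=14
s_p² = [20·5.335² + 13·4.523²]/33 = 25.3102
SE = √(s_p²·(1/21+1/14)) = 1.7358
t = (38.190−57.000)/1.7358 = -10.8360
df = 33
p-value (two-sided) = 0.00000
→ bracket: p<0.01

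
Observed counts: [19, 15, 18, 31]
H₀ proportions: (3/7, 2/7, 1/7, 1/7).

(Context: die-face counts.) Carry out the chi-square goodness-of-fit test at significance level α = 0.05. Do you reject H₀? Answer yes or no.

reject H₀: yes

n = 83; E_i = n·p_i = [35.57, 23.71, 11.86, 11.86]
χ² = (19−35.57)²/35.57 + (15−23.71)²/23.71 + (18−11.86)²/11.86 + (31−11.86)²/11.86 = 45.0100
df = 3
p-value (upper-tail) = 0.00000
At α=0.05: p < α → reject H₀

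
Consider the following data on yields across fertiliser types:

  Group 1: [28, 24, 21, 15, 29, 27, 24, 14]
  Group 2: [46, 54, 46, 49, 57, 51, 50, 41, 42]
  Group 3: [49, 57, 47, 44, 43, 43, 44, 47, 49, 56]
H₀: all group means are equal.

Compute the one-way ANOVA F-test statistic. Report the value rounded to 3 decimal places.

test statistic = 64.100

Group means [22.75, 48.44, 47.90], grand mean 40.630
SSB = Σnᵢ(x̄ᵢ−x̄)² = 3635.674; SSW = ΣΣ(x−x̄ᵢ)² = 680.622
MSB = 3635.674/2 = 1817.8370; MSW = 680.622/24 = 28.3593
F = MSB/MSW = 64.1003
df = (2, 24)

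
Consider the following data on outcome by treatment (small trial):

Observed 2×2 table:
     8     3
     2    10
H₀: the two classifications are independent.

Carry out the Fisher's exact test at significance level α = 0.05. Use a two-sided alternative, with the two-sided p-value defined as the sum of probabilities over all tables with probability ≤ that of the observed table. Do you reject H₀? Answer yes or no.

Margins: r₁=11, r₂=12, c₁=10, c₂=13, n=23
p_obs = C(11,8)·C(12,2)/C(23,10); sum pmf over tables with pmf ≤ p_obs
p-value (two-sided) = 0.01228
At α=0.05: p < α → reject H₀

reject H₀: yes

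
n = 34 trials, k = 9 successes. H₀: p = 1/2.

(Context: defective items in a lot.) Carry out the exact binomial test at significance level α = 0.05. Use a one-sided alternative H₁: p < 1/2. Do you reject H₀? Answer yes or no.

reject H₀: yes

Exact binomial: n=34, k=9, p₀=1/2=0.5000
P(X≤9) from Σ C(n,i)·p₀^i·(1−p₀)^(n−i)
p-value (one-sided, H₁ less) = 0.00452
At α=0.05: p < α → reject H₀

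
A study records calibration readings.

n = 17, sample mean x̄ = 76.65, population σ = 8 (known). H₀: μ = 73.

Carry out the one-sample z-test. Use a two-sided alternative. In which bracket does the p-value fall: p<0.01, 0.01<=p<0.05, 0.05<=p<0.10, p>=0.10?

p-value bracket: 0.05<=p<0.10

SE = σ/√n = 8/√17 = 1.9403
z = (x̄−μ₀)/SE = (76.65−73)/1.9403 = 1.8812
p-value (two-sided) = 0.05995
→ bracket: 0.05<=p<0.10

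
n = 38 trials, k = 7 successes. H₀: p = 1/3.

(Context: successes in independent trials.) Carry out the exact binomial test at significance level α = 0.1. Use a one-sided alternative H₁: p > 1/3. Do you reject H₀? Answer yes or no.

reject H₀: no

Exact binomial: n=38, k=7, p₀=1/3=0.3333
P(X≥7) from Σ C(n,i)·p₀^i·(1−p₀)^(n−i)
p-value (one-sided, H₁ greater) = 0.98684
At α=0.1: p ≥ α → fail to reject H₀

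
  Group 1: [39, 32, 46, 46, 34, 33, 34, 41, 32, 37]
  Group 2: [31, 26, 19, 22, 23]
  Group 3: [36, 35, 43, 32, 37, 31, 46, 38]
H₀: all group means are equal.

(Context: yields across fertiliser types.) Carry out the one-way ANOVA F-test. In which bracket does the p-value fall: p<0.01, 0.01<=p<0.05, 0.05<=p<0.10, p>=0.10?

Group means [37.40, 24.20, 37.25], grand mean 34.478
SSB = Σnᵢ(x̄ᵢ−x̄)² = 675.039; SSW = ΣΣ(x−x̄ᵢ)² = 530.700
MSB = 675.039/2 = 337.5196; MSW = 530.700/20 = 26.5350
F = MSB/MSW = 12.7198
df = (2, 20)
p-value (upper-tail) = 0.00027
→ bracket: p<0.01

p-value bracket: p<0.01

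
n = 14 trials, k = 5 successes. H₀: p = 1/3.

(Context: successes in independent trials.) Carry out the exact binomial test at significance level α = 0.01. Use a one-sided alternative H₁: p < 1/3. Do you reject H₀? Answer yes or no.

reject H₀: no

Exact binomial: n=14, k=5, p₀=1/3=0.3333
P(X≤5) from Σ C(n,i)·p₀^i·(1−p₀)^(n−i)
p-value (one-sided, H₁ less) = 0.68981
At α=0.01: p ≥ α → fail to reject H₀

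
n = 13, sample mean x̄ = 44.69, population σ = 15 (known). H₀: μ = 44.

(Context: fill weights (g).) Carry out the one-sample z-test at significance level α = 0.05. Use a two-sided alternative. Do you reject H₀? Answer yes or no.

SE = σ/√n = 15/√13 = 4.1603
z = (x̄−μ₀)/SE = (44.69−44)/4.1603 = 0.1659
p-value (two-sided) = 0.86827
At α=0.05: p ≥ α → fail to reject H₀

reject H₀: no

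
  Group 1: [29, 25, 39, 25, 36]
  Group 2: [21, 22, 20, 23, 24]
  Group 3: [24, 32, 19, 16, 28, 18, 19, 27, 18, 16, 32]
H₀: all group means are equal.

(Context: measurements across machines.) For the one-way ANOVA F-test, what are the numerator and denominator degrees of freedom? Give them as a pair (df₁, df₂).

degrees of freedom = [2, 18]

k = 3 groups, N = 21 total
df = (k−1, N−k) = (3−1, 21−3) = (2, 18)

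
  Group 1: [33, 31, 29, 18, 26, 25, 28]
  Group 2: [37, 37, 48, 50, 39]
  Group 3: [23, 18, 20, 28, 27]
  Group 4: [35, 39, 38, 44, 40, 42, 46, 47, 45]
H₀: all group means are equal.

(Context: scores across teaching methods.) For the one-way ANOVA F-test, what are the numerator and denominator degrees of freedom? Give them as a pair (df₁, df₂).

k = 4 groups, N = 26 total
df = (k−1, N−k) = (4−1, 26−4) = (3, 22)

degrees of freedom = [3, 22]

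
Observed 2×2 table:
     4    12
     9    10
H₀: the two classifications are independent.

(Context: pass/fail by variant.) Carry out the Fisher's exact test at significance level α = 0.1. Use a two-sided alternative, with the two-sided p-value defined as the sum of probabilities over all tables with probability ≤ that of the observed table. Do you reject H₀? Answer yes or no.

Margins: r₁=16, r₂=19, c₁=13, c₂=22, n=35
p_obs = C(16,4)·C(19,9)/C(35,13); sum pmf over tables with pmf ≤ p_obs
p-value (two-sided) = 0.29282
At α=0.1: p ≥ α → fail to reject H₀

reject H₀: no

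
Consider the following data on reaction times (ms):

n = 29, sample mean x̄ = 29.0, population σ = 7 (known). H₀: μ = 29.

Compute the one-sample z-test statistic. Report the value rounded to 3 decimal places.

SE = σ/√n = 7/√29 = 1.2999
z = (x̄−μ₀)/SE = (29.0−29)/1.2999 = 0.0000

test statistic = 0.000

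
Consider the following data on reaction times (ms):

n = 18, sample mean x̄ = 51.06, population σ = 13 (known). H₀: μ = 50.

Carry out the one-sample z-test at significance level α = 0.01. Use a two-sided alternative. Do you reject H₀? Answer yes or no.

reject H₀: no

SE = σ/√n = 13/√18 = 3.0641
z = (x̄−μ₀)/SE = (51.06−50)/3.0641 = 0.3459
p-value (two-sided) = 0.72939
At α=0.01: p ≥ α → fail to reject H₀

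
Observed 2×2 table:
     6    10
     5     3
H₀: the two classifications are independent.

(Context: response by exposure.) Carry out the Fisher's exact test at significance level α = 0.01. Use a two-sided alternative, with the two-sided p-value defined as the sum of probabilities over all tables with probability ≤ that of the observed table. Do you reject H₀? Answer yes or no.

Margins: r₁=16, r₂=8, c₁=11, c₂=13, n=24
p_obs = C(16,6)·C(8,5)/C(24,11); sum pmf over tables with pmf ≤ p_obs
p-value (two-sided) = 0.39045
At α=0.01: p ≥ α → fail to reject H₀

reject H₀: no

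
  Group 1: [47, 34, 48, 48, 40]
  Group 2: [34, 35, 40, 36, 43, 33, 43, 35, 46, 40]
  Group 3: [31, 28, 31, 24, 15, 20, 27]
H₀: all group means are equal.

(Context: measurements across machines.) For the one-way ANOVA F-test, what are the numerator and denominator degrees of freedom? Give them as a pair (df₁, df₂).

degrees of freedom = [2, 19]

k = 3 groups, N = 22 total
df = (k−1, N−k) = (3−1, 22−3) = (2, 19)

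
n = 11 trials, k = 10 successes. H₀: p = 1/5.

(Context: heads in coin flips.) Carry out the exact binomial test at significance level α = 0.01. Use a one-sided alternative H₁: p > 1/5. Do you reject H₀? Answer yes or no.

reject H₀: yes

Exact binomial: n=11, k=10, p₀=1/5=0.2000
P(X≥10) from Σ C(n,i)·p₀^i·(1−p₀)^(n−i)
p-value (one-sided, H₁ greater) = 0.00000
At α=0.01: p < α → reject H₀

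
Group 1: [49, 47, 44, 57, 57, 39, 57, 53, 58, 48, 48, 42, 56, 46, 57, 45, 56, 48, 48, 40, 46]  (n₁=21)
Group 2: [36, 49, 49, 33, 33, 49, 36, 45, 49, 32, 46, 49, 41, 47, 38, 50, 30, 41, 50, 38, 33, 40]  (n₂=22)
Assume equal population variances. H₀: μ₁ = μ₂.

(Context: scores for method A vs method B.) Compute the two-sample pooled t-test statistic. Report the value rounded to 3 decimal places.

test statistic = 4.019

x̄₁=49.571, s₁=6.087, n₁=21
x̄₂=41.545, s₂=6.954, n₂=22
s_p² = [20·6.087² + 21·6.954²]/41 = 42.8438
SE = √(s_p²·(1/21+1/22)) = 1.9969
t = (49.571−41.545)/1.9969 = 4.0192
df = 41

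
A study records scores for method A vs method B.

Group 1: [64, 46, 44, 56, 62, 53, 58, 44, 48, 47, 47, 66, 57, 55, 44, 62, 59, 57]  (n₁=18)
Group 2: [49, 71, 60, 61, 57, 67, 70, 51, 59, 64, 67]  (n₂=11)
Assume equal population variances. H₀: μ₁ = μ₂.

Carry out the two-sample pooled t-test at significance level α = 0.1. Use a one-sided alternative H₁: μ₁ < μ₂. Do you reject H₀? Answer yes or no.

reject H₀: yes

x̄₁=53.833, s₁=7.414, n₁=18
x̄₂=61.455, s₂=7.244, n₂=11
s_p² = [17·7.414² + 10·7.244²]/27 = 54.0455
SE = √(s_p²·(1/18+1/11)) = 2.8135
t = (53.833−61.455)/2.8135 = -2.7088
df = 27
p-value (one-sided, H₁ less) = 0.00579
At α=0.1: p < α → reject H₀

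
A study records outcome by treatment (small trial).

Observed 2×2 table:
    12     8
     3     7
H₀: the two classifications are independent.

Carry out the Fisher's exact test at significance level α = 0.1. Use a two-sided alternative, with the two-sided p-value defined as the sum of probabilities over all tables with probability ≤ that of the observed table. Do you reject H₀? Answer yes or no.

reject H₀: no

Margins: r₁=20, r₂=10, c₁=15, c₂=15, n=30
p_obs = C(20,12)·C(10,3)/C(30,15); sum pmf over tables with pmf ≤ p_obs
p-value (two-sided) = 0.24508
At α=0.1: p ≥ α → fail to reject H₀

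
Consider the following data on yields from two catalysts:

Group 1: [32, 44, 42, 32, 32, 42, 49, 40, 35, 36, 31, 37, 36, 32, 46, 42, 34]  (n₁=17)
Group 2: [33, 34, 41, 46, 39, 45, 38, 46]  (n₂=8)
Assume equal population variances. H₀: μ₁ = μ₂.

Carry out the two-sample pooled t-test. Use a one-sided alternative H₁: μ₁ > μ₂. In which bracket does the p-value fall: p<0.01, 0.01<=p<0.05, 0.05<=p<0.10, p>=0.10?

x̄₁=37.765, s₁=5.585, n₁=17
x̄₂=40.250, s₂=5.175, n₂=8
s_p² = [16·5.585² + 7·5.175²]/23 = 29.8504
SE = √(s_p²·(1/17+1/8)) = 2.3425
t = (37.765−40.250)/2.3425 = -1.0610
df = 23
p-value (one-sided, H₁ greater) = 0.85014
→ bracket: p>=0.10

p-value bracket: p>=0.10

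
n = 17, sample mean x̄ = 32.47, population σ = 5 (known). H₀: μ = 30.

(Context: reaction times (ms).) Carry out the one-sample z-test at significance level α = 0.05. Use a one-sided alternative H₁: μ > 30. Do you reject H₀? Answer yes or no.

reject H₀: yes

SE = σ/√n = 5/√17 = 1.2127
z = (x̄−μ₀)/SE = (32.47−30)/1.2127 = 2.0368
p-value (one-sided, H₁ greater) = 0.02083
At α=0.05: p < α → reject H₀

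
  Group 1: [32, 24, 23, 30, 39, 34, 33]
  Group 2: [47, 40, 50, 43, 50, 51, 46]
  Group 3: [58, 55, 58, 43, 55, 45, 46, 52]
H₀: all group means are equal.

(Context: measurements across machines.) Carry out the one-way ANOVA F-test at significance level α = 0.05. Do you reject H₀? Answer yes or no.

reject H₀: yes

Group means [30.71, 46.71, 51.50], grand mean 43.364
SSB = Σnᵢ(x̄ᵢ−x̄)² = 1728.234; SSW = ΣΣ(x−x̄ᵢ)² = 544.857
MSB = 1728.234/2 = 864.1169; MSW = 544.857/19 = 28.6767
F = MSB/MSW = 30.1331
df = (2, 19)
p-value (upper-tail) = 0.00000
At α=0.05: p < α → reject H₀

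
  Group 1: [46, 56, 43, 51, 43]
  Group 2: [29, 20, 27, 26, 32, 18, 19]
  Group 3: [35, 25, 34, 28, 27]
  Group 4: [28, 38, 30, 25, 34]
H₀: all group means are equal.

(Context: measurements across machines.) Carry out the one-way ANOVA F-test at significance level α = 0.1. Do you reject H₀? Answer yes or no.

Group means [47.80, 24.43, 29.80, 31.00], grand mean 32.455
SSB = Σnᵢ(x̄ᵢ−x̄)² = 1674.140; SSW = ΣΣ(x−x̄ᵢ)² = 487.314
MSB = 1674.140/3 = 558.0468; MSW = 487.314/18 = 27.0730
F = MSB/MSW = 20.6127
df = (3, 18)
p-value (upper-tail) = 0.00000
At α=0.1: p < α → reject H₀

reject H₀: yes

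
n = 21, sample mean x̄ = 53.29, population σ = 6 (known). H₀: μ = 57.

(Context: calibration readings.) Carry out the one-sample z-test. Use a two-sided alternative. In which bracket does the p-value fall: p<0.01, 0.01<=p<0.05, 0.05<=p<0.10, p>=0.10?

SE = σ/√n = 6/√21 = 1.3093
z = (x̄−μ₀)/SE = (53.29−57)/1.3093 = -2.8336
p-value (two-sided) = 0.00460
→ bracket: p<0.01

p-value bracket: p<0.01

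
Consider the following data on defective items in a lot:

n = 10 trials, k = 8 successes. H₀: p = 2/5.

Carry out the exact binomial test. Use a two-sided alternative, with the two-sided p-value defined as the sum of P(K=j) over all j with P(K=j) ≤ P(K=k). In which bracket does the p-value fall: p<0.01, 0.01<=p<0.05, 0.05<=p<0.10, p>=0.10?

Exact binomial: n=10, k=8, p₀=2/5=0.4000
P(X=j) = C(n,j)·p₀^j·(1−p₀)^(n−j); p = Σ P(X=j) over j with P(X=j) ≤ P(X=8)
p-value (two-sided) = 0.01834
→ bracket: 0.01<=p<0.05

p-value bracket: 0.01<=p<0.05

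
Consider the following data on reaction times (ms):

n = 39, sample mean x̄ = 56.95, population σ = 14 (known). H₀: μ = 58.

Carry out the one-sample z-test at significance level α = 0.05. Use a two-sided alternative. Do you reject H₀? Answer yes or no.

SE = σ/√n = 14/√39 = 2.2418
z = (x̄−μ₀)/SE = (56.95−58)/2.2418 = -0.4684
p-value (two-sided) = 0.63952
At α=0.05: p ≥ α → fail to reject H₀

reject H₀: no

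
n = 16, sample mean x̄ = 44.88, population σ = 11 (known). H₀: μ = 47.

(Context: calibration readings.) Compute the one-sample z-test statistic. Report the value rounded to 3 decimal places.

SE = σ/√n = 11/√16 = 2.7500
z = (x̄−μ₀)/SE = (44.88−47)/2.7500 = -0.7709

test statistic = -0.771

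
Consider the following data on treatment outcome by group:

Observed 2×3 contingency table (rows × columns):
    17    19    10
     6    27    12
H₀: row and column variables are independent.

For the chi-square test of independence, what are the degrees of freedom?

degrees of freedom = 2

df = (r−1)(c−1) = (2−1)·(3−1) = 2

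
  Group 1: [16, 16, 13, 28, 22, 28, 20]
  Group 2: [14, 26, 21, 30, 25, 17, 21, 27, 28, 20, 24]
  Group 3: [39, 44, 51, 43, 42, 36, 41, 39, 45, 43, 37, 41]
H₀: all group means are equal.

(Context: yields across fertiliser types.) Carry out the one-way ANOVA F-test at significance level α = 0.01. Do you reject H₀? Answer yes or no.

reject H₀: yes

Group means [20.43, 23.00, 41.75], grand mean 29.900
SSB = Σnᵢ(x̄ᵢ−x̄)² = 2836.736; SSW = ΣΣ(x−x̄ᵢ)² = 625.964
MSB = 2836.736/2 = 1418.3679; MSW = 625.964/27 = 23.1839
F = MSB/MSW = 61.1791
df = (2, 27)
p-value (upper-tail) = 0.00000
At α=0.01: p < α → reject H₀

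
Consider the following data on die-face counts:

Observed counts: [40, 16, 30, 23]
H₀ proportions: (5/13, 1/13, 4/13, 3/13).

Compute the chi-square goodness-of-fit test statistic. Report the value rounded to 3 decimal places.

n = 109; E_i = n·p_i = [41.92, 8.38, 33.54, 25.15]
χ² = (40−41.92)²/41.92 + (16−8.38)²/8.38 + (30−33.54)²/33.54 + (23−25.15)²/25.15 = 7.5627
df = 3

test statistic = 7.563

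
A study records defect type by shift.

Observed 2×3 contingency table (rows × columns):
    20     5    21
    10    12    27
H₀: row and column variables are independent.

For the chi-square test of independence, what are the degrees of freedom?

df = (r−1)(c−1) = (2−1)·(3−1) = 2

degrees of freedom = 2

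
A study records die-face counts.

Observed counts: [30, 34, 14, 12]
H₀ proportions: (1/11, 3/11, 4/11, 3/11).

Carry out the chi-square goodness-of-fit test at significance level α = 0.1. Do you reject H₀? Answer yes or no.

reject H₀: yes

n = 90; E_i = n·p_i = [8.18, 24.55, 32.73, 24.55]
χ² = (30−8.18)²/8.18 + (34−24.55)²/24.55 + (14−32.73)²/32.73 + (12−24.55)²/24.55 = 78.9519
df = 3
p-value (upper-tail) = 0.00000
At α=0.1: p < α → reject H₀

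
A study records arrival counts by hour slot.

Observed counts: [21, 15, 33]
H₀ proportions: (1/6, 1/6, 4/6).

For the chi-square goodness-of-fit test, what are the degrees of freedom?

df = k − 1 = 3 − 1 = 2

degrees of freedom = 2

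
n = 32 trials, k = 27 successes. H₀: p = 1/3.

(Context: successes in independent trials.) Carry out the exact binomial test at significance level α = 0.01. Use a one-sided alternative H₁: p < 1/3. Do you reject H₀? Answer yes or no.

Exact binomial: n=32, k=27, p₀=1/3=0.3333
P(X≤27) from Σ C(n,i)·p₀^i·(1−p₀)^(n−i)
p-value (one-sided, H₁ less) = 1.00000
At α=0.01: p ≥ α → fail to reject H₀

reject H₀: no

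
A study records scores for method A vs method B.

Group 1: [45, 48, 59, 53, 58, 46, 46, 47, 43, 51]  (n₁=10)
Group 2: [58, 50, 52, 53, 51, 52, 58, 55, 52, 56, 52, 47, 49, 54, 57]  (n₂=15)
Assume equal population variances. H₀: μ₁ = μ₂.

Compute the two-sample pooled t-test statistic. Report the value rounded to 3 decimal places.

x̄₁=49.600, s₁=5.502, n₁=10
x̄₂=53.067, s₂=3.262, n₂=15
s_p² = [9·5.502² + 14·3.262²]/23 = 18.3188
SE = √(s_p²·(1/10+1/15)) = 1.7473
t = (49.600−53.067)/1.7473 = -1.9840
df = 23

test statistic = -1.984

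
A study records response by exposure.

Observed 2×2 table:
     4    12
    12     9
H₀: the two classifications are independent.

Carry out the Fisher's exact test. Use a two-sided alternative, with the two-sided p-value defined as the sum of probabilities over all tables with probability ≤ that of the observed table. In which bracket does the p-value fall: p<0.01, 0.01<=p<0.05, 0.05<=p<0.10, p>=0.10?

Margins: r₁=16, r₂=21, c₁=16, c₂=21, n=37
p_obs = C(16,4)·C(21,12)/C(37,16); sum pmf over tables with pmf ≤ p_obs
p-value (two-sided) = 0.09311
→ bracket: 0.05<=p<0.10

p-value bracket: 0.05<=p<0.10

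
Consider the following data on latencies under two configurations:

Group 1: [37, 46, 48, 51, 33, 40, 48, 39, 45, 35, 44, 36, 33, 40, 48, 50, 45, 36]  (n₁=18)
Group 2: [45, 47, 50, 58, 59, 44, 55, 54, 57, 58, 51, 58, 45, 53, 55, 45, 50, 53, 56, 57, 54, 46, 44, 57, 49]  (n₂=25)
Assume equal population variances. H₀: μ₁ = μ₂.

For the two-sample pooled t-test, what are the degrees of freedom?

df = n₁ + n₂ − 2 = 18 + 25 − 2 = 41

degrees of freedom = 41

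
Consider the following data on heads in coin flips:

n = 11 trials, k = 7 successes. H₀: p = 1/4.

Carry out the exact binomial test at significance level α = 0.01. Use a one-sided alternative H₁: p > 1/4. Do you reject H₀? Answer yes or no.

Exact binomial: n=11, k=7, p₀=1/4=0.2500
P(X≥7) from Σ C(n,i)·p₀^i·(1−p₀)^(n−i)
p-value (one-sided, H₁ greater) = 0.00756
At α=0.01: p < α → reject H₀

reject H₀: yes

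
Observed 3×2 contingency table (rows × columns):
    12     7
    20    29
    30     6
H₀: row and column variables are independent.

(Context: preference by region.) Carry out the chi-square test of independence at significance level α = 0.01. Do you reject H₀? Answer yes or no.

Row totals [19, 49, 36], col totals [62, 42], n=104
χ² = (12−11.33)²/11.33 + (7−7.67)²/7.67 + (20−29.21)²/29.21 + (29−19.79)²/19.79 + (30−21.46)²/21.46 + (6−14.54)²/14.54 = 15.7034
df = 2
p-value (upper-tail) = 0.00039
At α=0.01: p < α → reject H₀

reject H₀: yes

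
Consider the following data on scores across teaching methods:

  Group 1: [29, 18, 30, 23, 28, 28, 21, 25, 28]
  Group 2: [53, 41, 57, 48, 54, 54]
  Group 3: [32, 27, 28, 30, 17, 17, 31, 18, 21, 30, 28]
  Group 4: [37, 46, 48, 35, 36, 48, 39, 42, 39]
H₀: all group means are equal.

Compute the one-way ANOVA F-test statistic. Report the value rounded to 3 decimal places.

Group means [25.56, 51.17, 25.36, 41.11], grand mean 33.886
SSB = Σnᵢ(x̄ᵢ−x̄)² = 3685.053; SSW = ΣΣ(x−x̄ᵢ)² = 858.490
MSB = 3685.053/3 = 1228.3510; MSW = 858.490/31 = 27.6932
F = MSB/MSW = 44.3557
df = (3, 31)

test statistic = 44.356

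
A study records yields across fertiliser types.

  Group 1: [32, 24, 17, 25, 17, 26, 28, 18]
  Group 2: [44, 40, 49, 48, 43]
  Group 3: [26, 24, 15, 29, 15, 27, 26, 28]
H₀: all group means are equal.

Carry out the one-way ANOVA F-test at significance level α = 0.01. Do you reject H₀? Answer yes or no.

reject H₀: yes

Group means [23.38, 44.80, 23.75], grand mean 28.619
SSB = Σnᵢ(x̄ᵢ−x̄)² = 1718.777; SSW = ΣΣ(x−x̄ᵢ)² = 490.175
MSB = 1718.777/2 = 859.3887; MSW = 490.175/18 = 27.2319
F = MSB/MSW = 31.5581
df = (2, 18)
p-value (upper-tail) = 0.00000
At α=0.01: p < α → reject H₀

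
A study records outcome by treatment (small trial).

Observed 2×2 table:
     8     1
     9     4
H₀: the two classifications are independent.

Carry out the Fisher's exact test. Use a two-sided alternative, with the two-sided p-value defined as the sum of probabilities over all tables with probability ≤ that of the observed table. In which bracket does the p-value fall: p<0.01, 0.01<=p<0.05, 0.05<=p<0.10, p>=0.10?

Margins: r₁=9, r₂=13, c₁=17, c₂=5, n=22
p_obs = C(9,8)·C(13,9)/C(22,17); sum pmf over tables with pmf ≤ p_obs
p-value (two-sided) = 0.36022
→ bracket: p>=0.10

p-value bracket: p>=0.10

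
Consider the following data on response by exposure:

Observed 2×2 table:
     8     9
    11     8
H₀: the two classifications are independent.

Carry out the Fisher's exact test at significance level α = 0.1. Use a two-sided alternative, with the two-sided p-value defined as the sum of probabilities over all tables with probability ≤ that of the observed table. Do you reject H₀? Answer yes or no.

Margins: r₁=17, r₂=19, c₁=19, c₂=17, n=36
p_obs = C(17,8)·C(19,11)/C(36,19); sum pmf over tables with pmf ≤ p_obs
p-value (two-sided) = 0.73879
At α=0.1: p ≥ α → fail to reject H₀

reject H₀: no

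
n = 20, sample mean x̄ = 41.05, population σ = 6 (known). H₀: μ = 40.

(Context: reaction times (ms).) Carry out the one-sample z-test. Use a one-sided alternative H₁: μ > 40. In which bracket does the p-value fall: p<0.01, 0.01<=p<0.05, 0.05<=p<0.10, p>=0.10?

SE = σ/√n = 6/√20 = 1.3416
z = (x̄−μ₀)/SE = (41.05−40)/1.3416 = 0.7826
p-value (one-sided, H₁ greater) = 0.21692
→ bracket: p>=0.10

p-value bracket: p>=0.10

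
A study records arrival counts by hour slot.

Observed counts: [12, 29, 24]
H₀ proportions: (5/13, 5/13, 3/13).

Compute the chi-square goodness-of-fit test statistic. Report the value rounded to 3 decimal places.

test statistic = 12.800

n = 65; E_i = n·p_i = [25.00, 25.00, 15.00]
χ² = (12−25.00)²/25.00 + (29−25.00)²/25.00 + (24−15.00)²/15.00 = 12.8000
df = 2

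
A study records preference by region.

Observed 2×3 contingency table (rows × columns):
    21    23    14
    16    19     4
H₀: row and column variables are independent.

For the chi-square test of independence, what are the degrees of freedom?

df = (r−1)(c−1) = (2−1)·(3−1) = 2

degrees of freedom = 2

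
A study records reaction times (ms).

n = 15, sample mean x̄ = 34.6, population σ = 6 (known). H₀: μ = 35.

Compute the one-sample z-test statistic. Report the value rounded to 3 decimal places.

test statistic = -0.258

SE = σ/√n = 6/√15 = 1.5492
z = (x̄−μ₀)/SE = (34.6−35)/1.5492 = -0.2582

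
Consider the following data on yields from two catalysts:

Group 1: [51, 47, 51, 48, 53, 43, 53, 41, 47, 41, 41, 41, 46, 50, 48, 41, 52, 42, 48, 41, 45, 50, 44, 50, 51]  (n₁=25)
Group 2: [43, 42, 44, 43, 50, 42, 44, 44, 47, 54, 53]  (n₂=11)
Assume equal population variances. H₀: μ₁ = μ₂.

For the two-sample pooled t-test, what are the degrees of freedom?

degrees of freedom = 34

df = n₁ + n₂ − 2 = 25 + 11 − 2 = 34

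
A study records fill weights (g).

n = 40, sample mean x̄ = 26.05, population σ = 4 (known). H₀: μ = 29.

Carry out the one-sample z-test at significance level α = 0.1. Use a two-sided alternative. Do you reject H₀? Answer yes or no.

SE = σ/√n = 4/√40 = 0.6325
z = (x̄−μ₀)/SE = (26.05−29)/0.6325 = -4.6644
p-value (two-sided) = 0.00000
At α=0.1: p < α → reject H₀

reject H₀: yes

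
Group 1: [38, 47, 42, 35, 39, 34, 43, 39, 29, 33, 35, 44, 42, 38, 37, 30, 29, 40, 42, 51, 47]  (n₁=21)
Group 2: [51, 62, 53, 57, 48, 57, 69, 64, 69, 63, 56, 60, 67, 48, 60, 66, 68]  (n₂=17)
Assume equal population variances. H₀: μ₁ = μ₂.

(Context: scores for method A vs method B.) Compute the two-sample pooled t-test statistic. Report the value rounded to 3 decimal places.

x̄₁=38.762, s₁=5.999, n₁=21
x̄₂=59.882, s₂=7.035, n₂=17
s_p² = [20·5.999² + 16·7.035²]/36 = 41.9882
SE = √(s_p²·(1/21+1/17)) = 2.1141
t = (38.762−59.882)/2.1141 = -9.9904
df = 36

test statistic = -9.990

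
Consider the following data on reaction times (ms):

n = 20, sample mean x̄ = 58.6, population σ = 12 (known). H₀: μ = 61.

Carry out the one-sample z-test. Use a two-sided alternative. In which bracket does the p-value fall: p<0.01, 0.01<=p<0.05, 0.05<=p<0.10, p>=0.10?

p-value bracket: p>=0.10

SE = σ/√n = 12/√20 = 2.6833
z = (x̄−μ₀)/SE = (58.6−61)/2.6833 = -0.8944
p-value (two-sided) = 0.37109
→ bracket: p>=0.10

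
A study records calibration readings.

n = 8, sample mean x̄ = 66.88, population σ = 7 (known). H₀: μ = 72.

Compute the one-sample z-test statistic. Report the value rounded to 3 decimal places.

SE = σ/√n = 7/√8 = 2.4749
z = (x̄−μ₀)/SE = (66.88−72)/2.4749 = -2.0688

test statistic = -2.069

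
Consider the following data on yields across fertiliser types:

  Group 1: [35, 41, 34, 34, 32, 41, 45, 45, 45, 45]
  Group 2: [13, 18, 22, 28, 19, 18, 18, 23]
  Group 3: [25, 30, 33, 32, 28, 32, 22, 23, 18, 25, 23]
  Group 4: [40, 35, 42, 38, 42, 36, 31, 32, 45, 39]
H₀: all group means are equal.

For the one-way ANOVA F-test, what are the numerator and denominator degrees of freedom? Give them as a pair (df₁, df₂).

k = 4 groups, N = 39 total
df = (k−1, N−k) = (4−1, 39−4) = (3, 35)

degrees of freedom = [3, 35]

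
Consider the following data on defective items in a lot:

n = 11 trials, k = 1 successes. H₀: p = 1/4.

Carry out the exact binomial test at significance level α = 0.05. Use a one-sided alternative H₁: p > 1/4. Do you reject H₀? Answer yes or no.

Exact binomial: n=11, k=1, p₀=1/4=0.2500
P(X≥1) from Σ C(n,i)·p₀^i·(1−p₀)^(n−i)
p-value (one-sided, H₁ greater) = 0.95776
At α=0.05: p ≥ α → fail to reject H₀

reject H₀: no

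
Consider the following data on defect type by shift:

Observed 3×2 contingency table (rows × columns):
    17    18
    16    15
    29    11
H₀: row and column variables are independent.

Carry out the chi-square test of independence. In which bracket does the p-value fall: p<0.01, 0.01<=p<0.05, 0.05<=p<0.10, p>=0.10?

Row totals [35, 31, 40], col totals [62, 44], n=106
χ² = (17−20.47)²/20.47 + (18−14.53)²/14.53 + (16−18.13)²/18.13 + (15−12.87)²/12.87 + (29−23.40)²/23.40 + (11−16.60)²/16.60 = 5.2558
df = 2
p-value (upper-tail) = 0.07223
→ bracket: 0.05<=p<0.10

p-value bracket: 0.05<=p<0.10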